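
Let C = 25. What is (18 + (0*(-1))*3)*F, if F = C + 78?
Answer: 1854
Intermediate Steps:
F = 103 (F = 25 + 78 = 103)
(18 + (0*(-1))*3)*F = (18 + (0*(-1))*3)*103 = (18 + 0*3)*103 = (18 + 0)*103 = 18*103 = 1854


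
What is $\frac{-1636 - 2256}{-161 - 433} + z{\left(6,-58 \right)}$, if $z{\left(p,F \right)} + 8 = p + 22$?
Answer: $\frac{7886}{297} \approx 26.552$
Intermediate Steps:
$z{\left(p,F \right)} = 14 + p$ ($z{\left(p,F \right)} = -8 + \left(p + 22\right) = -8 + \left(22 + p\right) = 14 + p$)
$\frac{-1636 - 2256}{-161 - 433} + z{\left(6,-58 \right)} = \frac{-1636 - 2256}{-161 - 433} + \left(14 + 6\right) = - \frac{3892}{-594} + 20 = \left(-3892\right) \left(- \frac{1}{594}\right) + 20 = \frac{1946}{297} + 20 = \frac{7886}{297}$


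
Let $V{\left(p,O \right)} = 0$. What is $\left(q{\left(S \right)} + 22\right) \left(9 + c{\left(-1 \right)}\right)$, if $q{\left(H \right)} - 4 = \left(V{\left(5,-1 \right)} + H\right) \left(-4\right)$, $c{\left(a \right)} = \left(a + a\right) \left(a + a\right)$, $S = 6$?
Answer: $26$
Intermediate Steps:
$c{\left(a \right)} = 4 a^{2}$ ($c{\left(a \right)} = 2 a 2 a = 4 a^{2}$)
$q{\left(H \right)} = 4 - 4 H$ ($q{\left(H \right)} = 4 + \left(0 + H\right) \left(-4\right) = 4 + H \left(-4\right) = 4 - 4 H$)
$\left(q{\left(S \right)} + 22\right) \left(9 + c{\left(-1 \right)}\right) = \left(\left(4 - 24\right) + 22\right) \left(9 + 4 \left(-1\right)^{2}\right) = \left(\left(4 - 24\right) + 22\right) \left(9 + 4 \cdot 1\right) = \left(-20 + 22\right) \left(9 + 4\right) = 2 \cdot 13 = 26$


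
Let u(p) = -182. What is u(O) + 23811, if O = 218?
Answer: 23629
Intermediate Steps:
u(O) + 23811 = -182 + 23811 = 23629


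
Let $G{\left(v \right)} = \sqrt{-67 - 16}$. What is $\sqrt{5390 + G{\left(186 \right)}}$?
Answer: $\sqrt{5390 + i \sqrt{83}} \approx 73.417 + 0.062 i$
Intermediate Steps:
$G{\left(v \right)} = i \sqrt{83}$ ($G{\left(v \right)} = \sqrt{-83} = i \sqrt{83}$)
$\sqrt{5390 + G{\left(186 \right)}} = \sqrt{5390 + i \sqrt{83}}$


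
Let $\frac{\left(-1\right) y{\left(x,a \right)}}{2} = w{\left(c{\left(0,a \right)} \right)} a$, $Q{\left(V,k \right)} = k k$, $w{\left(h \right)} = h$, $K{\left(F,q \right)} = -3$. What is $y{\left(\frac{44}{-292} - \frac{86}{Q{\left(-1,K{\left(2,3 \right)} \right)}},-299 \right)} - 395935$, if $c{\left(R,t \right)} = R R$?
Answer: $-395935$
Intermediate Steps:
$c{\left(R,t \right)} = R^{2}$
$Q{\left(V,k \right)} = k^{2}$
$y{\left(x,a \right)} = 0$ ($y{\left(x,a \right)} = - 2 \cdot 0^{2} a = - 2 \cdot 0 a = \left(-2\right) 0 = 0$)
$y{\left(\frac{44}{-292} - \frac{86}{Q{\left(-1,K{\left(2,3 \right)} \right)}},-299 \right)} - 395935 = 0 - 395935 = -395935$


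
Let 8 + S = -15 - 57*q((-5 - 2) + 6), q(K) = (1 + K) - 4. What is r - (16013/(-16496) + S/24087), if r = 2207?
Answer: 877309831915/397339152 ≈ 2208.0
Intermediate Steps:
q(K) = -3 + K
S = 205 (S = -8 + (-15 - 57*(-3 + ((-5 - 2) + 6))) = -8 + (-15 - 57*(-3 + (-7 + 6))) = -8 + (-15 - 57*(-3 - 1)) = -8 + (-15 - 57*(-4)) = -8 + (-15 + 228) = -8 + 213 = 205)
r - (16013/(-16496) + S/24087) = 2207 - (16013/(-16496) + 205/24087) = 2207 - (16013*(-1/16496) + 205*(1/24087)) = 2207 - (-16013/16496 + 205/24087) = 2207 - 1*(-382323451/397339152) = 2207 + 382323451/397339152 = 877309831915/397339152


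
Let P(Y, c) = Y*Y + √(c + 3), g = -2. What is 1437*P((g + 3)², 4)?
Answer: 1437 + 1437*√7 ≈ 5238.9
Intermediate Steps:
P(Y, c) = Y² + √(3 + c)
1437*P((g + 3)², 4) = 1437*(((-2 + 3)²)² + √(3 + 4)) = 1437*((1²)² + √7) = 1437*(1² + √7) = 1437*(1 + √7) = 1437 + 1437*√7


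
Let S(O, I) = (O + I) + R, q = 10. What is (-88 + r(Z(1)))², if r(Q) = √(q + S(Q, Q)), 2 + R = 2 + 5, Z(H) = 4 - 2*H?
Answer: (88 - √19)² ≈ 6995.8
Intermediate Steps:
R = 5 (R = -2 + (2 + 5) = -2 + 7 = 5)
S(O, I) = 5 + I + O (S(O, I) = (O + I) + 5 = (I + O) + 5 = 5 + I + O)
r(Q) = √(15 + 2*Q) (r(Q) = √(10 + (5 + Q + Q)) = √(10 + (5 + 2*Q)) = √(15 + 2*Q))
(-88 + r(Z(1)))² = (-88 + √(15 + 2*(4 - 2*1)))² = (-88 + √(15 + 2*(4 - 2)))² = (-88 + √(15 + 2*2))² = (-88 + √(15 + 4))² = (-88 + √19)²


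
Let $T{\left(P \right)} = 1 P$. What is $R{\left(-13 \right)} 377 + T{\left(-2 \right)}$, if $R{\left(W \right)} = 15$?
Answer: $5653$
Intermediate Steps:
$T{\left(P \right)} = P$
$R{\left(-13 \right)} 377 + T{\left(-2 \right)} = 15 \cdot 377 - 2 = 5655 - 2 = 5653$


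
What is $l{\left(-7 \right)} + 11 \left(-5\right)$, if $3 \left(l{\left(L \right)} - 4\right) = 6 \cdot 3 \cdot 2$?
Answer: $-39$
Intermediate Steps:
$l{\left(L \right)} = 16$ ($l{\left(L \right)} = 4 + \frac{6 \cdot 3 \cdot 2}{3} = 4 + \frac{18 \cdot 2}{3} = 4 + \frac{1}{3} \cdot 36 = 4 + 12 = 16$)
$l{\left(-7 \right)} + 11 \left(-5\right) = 16 + 11 \left(-5\right) = 16 - 55 = -39$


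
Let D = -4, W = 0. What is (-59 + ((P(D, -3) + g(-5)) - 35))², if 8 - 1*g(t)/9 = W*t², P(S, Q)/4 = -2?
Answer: 900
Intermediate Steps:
P(S, Q) = -8 (P(S, Q) = 4*(-2) = -8)
g(t) = 72 (g(t) = 72 - 0*t² = 72 - 9*0 = 72 + 0 = 72)
(-59 + ((P(D, -3) + g(-5)) - 35))² = (-59 + ((-8 + 72) - 35))² = (-59 + (64 - 35))² = (-59 + 29)² = (-30)² = 900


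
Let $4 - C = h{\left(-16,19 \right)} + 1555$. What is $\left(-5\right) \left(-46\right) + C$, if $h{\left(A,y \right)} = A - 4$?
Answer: $-1301$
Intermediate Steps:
$h{\left(A,y \right)} = -4 + A$ ($h{\left(A,y \right)} = A - 4 = -4 + A$)
$C = -1531$ ($C = 4 - \left(\left(-4 - 16\right) + 1555\right) = 4 - \left(-20 + 1555\right) = 4 - 1535 = -1531$)
$\left(-5\right) \left(-46\right) + C = \left(-5\right) \left(-46\right) - 1531 = 230 - 1531 = -1301$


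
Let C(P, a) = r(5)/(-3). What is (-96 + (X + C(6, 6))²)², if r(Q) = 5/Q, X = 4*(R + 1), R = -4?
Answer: 255025/81 ≈ 3148.5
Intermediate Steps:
X = -12 (X = 4*(-4 + 1) = 4*(-3) = -12)
C(P, a) = -⅓ (C(P, a) = (5/5)/(-3) = (5*(⅕))*(-⅓) = 1*(-⅓) = -⅓)
(-96 + (X + C(6, 6))²)² = (-96 + (-12 - ⅓)²)² = (-96 + (-37/3)²)² = (-96 + 1369/9)² = (505/9)² = 255025/81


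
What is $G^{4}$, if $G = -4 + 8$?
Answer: $256$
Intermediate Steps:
$G = 4$
$G^{4} = 4^{4} = 256$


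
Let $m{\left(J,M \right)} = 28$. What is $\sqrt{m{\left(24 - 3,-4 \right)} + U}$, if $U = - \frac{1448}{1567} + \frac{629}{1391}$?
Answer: $\frac{3 \sqrt{14532037719303}}{2179697} \approx 5.2467$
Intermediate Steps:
$U = - \frac{1028525}{2179697}$ ($U = \left(-1448\right) \frac{1}{1567} + 629 \cdot \frac{1}{1391} = - \frac{1448}{1567} + \frac{629}{1391} = - \frac{1028525}{2179697} \approx -0.47187$)
$\sqrt{m{\left(24 - 3,-4 \right)} + U} = \sqrt{28 - \frac{1028525}{2179697}} = \sqrt{\frac{60002991}{2179697}} = \frac{3 \sqrt{14532037719303}}{2179697}$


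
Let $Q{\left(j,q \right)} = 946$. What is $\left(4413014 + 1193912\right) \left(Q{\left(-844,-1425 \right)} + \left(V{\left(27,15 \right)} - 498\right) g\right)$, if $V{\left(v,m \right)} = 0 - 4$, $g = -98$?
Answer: $281142483492$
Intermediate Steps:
$V{\left(v,m \right)} = -4$
$\left(4413014 + 1193912\right) \left(Q{\left(-844,-1425 \right)} + \left(V{\left(27,15 \right)} - 498\right) g\right) = \left(4413014 + 1193912\right) \left(946 + \left(-4 - 498\right) \left(-98\right)\right) = 5606926 \left(946 - -49196\right) = 5606926 \left(946 + 49196\right) = 5606926 \cdot 50142 = 281142483492$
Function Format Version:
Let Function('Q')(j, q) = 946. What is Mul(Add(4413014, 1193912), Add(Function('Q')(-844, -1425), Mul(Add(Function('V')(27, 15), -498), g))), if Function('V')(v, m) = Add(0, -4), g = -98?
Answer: 281142483492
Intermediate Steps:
Function('V')(v, m) = -4
Mul(Add(4413014, 1193912), Add(Function('Q')(-844, -1425), Mul(Add(Function('V')(27, 15), -498), g))) = Mul(Add(4413014, 1193912), Add(946, Mul(Add(-4, -498), -98))) = Mul(5606926, Add(946, Mul(-502, -98))) = Mul(5606926, Add(946, 49196)) = Mul(5606926, 50142) = 281142483492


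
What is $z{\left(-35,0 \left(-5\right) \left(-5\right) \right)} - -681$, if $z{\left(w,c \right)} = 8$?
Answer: $689$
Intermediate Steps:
$z{\left(-35,0 \left(-5\right) \left(-5\right) \right)} - -681 = 8 - -681 = 8 + 681 = 689$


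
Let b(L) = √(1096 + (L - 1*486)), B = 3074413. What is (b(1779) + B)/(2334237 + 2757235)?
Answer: 3074413/5091472 + √2389/5091472 ≈ 0.60385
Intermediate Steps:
b(L) = √(610 + L) (b(L) = √(1096 + (L - 486)) = √(1096 + (-486 + L)) = √(610 + L))
(b(1779) + B)/(2334237 + 2757235) = (√(610 + 1779) + 3074413)/(2334237 + 2757235) = (√2389 + 3074413)/5091472 = (3074413 + √2389)*(1/5091472) = 3074413/5091472 + √2389/5091472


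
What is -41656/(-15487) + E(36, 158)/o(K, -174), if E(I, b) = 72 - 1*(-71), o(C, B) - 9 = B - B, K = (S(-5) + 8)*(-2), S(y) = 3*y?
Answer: 2589545/139383 ≈ 18.579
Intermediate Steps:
K = 14 (K = (3*(-5) + 8)*(-2) = (-15 + 8)*(-2) = -7*(-2) = 14)
o(C, B) = 9 (o(C, B) = 9 + (B - B) = 9 + 0 = 9)
E(I, b) = 143 (E(I, b) = 72 + 71 = 143)
-41656/(-15487) + E(36, 158)/o(K, -174) = -41656/(-15487) + 143/9 = -41656*(-1/15487) + 143*(⅑) = 41656/15487 + 143/9 = 2589545/139383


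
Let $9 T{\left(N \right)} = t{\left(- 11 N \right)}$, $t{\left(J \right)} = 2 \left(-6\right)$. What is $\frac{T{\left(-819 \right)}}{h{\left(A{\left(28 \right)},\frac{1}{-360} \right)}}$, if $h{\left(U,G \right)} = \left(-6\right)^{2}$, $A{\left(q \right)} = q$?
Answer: $- \frac{1}{27} \approx -0.037037$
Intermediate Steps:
$t{\left(J \right)} = -12$
$T{\left(N \right)} = - \frac{4}{3}$ ($T{\left(N \right)} = \frac{1}{9} \left(-12\right) = - \frac{4}{3}$)
$h{\left(U,G \right)} = 36$
$\frac{T{\left(-819 \right)}}{h{\left(A{\left(28 \right)},\frac{1}{-360} \right)}} = - \frac{4}{3 \cdot 36} = \left(- \frac{4}{3}\right) \frac{1}{36} = - \frac{1}{27}$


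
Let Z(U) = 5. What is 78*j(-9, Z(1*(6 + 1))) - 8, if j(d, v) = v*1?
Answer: 382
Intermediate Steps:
j(d, v) = v
78*j(-9, Z(1*(6 + 1))) - 8 = 78*5 - 8 = 390 - 8 = 382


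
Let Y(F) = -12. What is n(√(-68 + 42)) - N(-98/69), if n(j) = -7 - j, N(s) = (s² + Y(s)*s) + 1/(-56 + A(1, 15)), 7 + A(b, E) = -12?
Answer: -3100288/119025 - I*√26 ≈ -26.047 - 5.099*I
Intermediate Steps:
A(b, E) = -19 (A(b, E) = -7 - 12 = -19)
N(s) = -1/75 + s² - 12*s (N(s) = (s² - 12*s) + 1/(-56 - 19) = (s² - 12*s) + 1/(-75) = (s² - 12*s) - 1/75 = -1/75 + s² - 12*s)
n(√(-68 + 42)) - N(-98/69) = (-7 - √(-68 + 42)) - (-1/75 + (-98/69)² - (-1176)/69) = (-7 - √(-26)) - (-1/75 + (-98*1/69)² - (-1176)/69) = (-7 - I*√26) - (-1/75 + (-98/69)² - 12*(-98/69)) = (-7 - I*√26) - (-1/75 + 9604/4761 + 392/23) = (-7 - I*√26) - 1*2267113/119025 = (-7 - I*√26) - 2267113/119025 = -3100288/119025 - I*√26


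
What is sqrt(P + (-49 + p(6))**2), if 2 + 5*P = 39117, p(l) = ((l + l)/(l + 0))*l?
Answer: 2*sqrt(2298) ≈ 95.875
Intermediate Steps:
p(l) = 2*l (p(l) = ((2*l)/l)*l = 2*l)
P = 7823 (P = -2/5 + (1/5)*39117 = -2/5 + 39117/5 = 7823)
sqrt(P + (-49 + p(6))**2) = sqrt(7823 + (-49 + 2*6)**2) = sqrt(7823 + (-49 + 12)**2) = sqrt(7823 + (-37)**2) = sqrt(7823 + 1369) = sqrt(9192) = 2*sqrt(2298)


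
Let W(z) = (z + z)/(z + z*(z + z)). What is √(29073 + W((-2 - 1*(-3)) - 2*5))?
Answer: √8402063/17 ≈ 170.51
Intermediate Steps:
W(z) = 2*z/(z + 2*z²) (W(z) = (2*z)/(z + z*(2*z)) = (2*z)/(z + 2*z²) = 2*z/(z + 2*z²))
√(29073 + W((-2 - 1*(-3)) - 2*5)) = √(29073 + 2/(1 + 2*((-2 - 1*(-3)) - 2*5))) = √(29073 + 2/(1 + 2*((-2 + 3) - 10))) = √(29073 + 2/(1 + 2*(1 - 10))) = √(29073 + 2/(1 + 2*(-9))) = √(29073 + 2/(1 - 18)) = √(29073 + 2/(-17)) = √(29073 + 2*(-1/17)) = √(29073 - 2/17) = √(494239/17) = √8402063/17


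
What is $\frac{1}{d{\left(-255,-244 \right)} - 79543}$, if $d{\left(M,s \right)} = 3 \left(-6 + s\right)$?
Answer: $- \frac{1}{80293} \approx -1.2454 \cdot 10^{-5}$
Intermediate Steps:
$d{\left(M,s \right)} = -18 + 3 s$
$\frac{1}{d{\left(-255,-244 \right)} - 79543} = \frac{1}{\left(-18 + 3 \left(-244\right)\right) - 79543} = \frac{1}{\left(-18 - 732\right) - 79543} = \frac{1}{-750 - 79543} = \frac{1}{-80293} = - \frac{1}{80293}$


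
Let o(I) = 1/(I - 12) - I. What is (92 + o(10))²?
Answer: 26569/4 ≈ 6642.3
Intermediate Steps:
o(I) = 1/(-12 + I) - I
(92 + o(10))² = (92 + (1 - 1*10² + 12*10)/(-12 + 10))² = (92 + (1 - 1*100 + 120)/(-2))² = (92 - (1 - 100 + 120)/2)² = (92 - ½*21)² = (92 - 21/2)² = (163/2)² = 26569/4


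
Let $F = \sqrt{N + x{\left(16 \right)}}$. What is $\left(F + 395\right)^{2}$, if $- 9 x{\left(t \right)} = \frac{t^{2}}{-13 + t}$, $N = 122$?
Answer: $\frac{4215713}{27} + \frac{5530 \sqrt{186}}{9} \approx 1.6452 \cdot 10^{5}$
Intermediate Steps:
$x{\left(t \right)} = - \frac{t^{2}}{9 \left(-13 + t\right)}$ ($x{\left(t \right)} = - \frac{\frac{1}{-13 + t} t^{2}}{9} = - \frac{t^{2} \frac{1}{-13 + t}}{9} = - \frac{t^{2}}{9 \left(-13 + t\right)}$)
$F = \frac{7 \sqrt{186}}{9}$ ($F = \sqrt{122 - \frac{16^{2}}{-117 + 9 \cdot 16}} = \sqrt{122 - \frac{256}{-117 + 144}} = \sqrt{122 - \frac{256}{27}} = \sqrt{\frac{3038}{27}} = \frac{7 \sqrt{186}}{9} \approx 10.607$)
$\left(F + 395\right)^{2} = \left(\frac{7 \sqrt{186}}{9} + 395\right)^{2} = \left(395 + \frac{7 \sqrt{186}}{9}\right)^{2}$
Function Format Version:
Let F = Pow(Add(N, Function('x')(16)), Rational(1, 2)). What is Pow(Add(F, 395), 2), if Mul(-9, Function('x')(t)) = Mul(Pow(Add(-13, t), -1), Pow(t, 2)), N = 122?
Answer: Add(Rational(4215713, 27), Mul(Rational(5530, 9), Pow(186, Rational(1, 2)))) ≈ 1.6452e+5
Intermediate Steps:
Function('x')(t) = Mul(Rational(-1, 9), Pow(t, 2), Pow(Add(-13, t), -1)) (Function('x')(t) = Mul(Rational(-1, 9), Mul(Pow(Add(-13, t), -1), Pow(t, 2))) = Mul(Rational(-1, 9), Mul(Pow(t, 2), Pow(Add(-13, t), -1))) = Mul(Rational(-1, 9), Pow(t, 2), Pow(Add(-13, t), -1)))
F = Mul(Rational(7, 9), Pow(186, Rational(1, 2))) (F = Pow(Add(122, Mul(-1, Pow(16, 2), Pow(Add(-117, Mul(9, 16)), -1))), Rational(1, 2)) = Pow(Add(122, Mul(-1, 256, Pow(Add(-117, 144), -1))), Rational(1, 2)) = Pow(Add(122, Mul(-1, 256, Pow(27, -1))), Rational(1, 2)) = Pow(Add(122, Mul(-1, 256, Rational(1, 27))), Rational(1, 2)) = Pow(Add(122, Rational(-256, 27)), Rational(1, 2)) = Pow(Rational(3038, 27), Rational(1, 2)) = Mul(Rational(7, 9), Pow(186, Rational(1, 2))) ≈ 10.607)
Pow(Add(F, 395), 2) = Pow(Add(Mul(Rational(7, 9), Pow(186, Rational(1, 2))), 395), 2) = Pow(Add(395, Mul(Rational(7, 9), Pow(186, Rational(1, 2)))), 2)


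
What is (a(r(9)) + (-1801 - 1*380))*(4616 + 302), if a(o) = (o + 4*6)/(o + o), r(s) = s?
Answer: -32151425/3 ≈ -1.0717e+7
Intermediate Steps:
a(o) = (24 + o)/(2*o) (a(o) = (o + 24)/((2*o)) = (24 + o)*(1/(2*o)) = (24 + o)/(2*o))
(a(r(9)) + (-1801 - 1*380))*(4616 + 302) = ((1/2)*(24 + 9)/9 + (-1801 - 1*380))*(4616 + 302) = ((1/2)*(1/9)*33 + (-1801 - 380))*4918 = (11/6 - 2181)*4918 = -13075/6*4918 = -32151425/3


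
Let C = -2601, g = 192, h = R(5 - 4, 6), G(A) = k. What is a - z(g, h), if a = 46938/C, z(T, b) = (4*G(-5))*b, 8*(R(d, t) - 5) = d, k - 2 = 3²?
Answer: -422309/1734 ≈ -243.55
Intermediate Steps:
k = 11 (k = 2 + 3² = 2 + 9 = 11)
G(A) = 11
R(d, t) = 5 + d/8
h = 41/8 (h = 5 + (5 - 4)/8 = 5 + (⅛)*1 = 5 + ⅛ = 41/8 ≈ 5.1250)
z(T, b) = 44*b (z(T, b) = (4*11)*b = 44*b)
a = -15646/867 (a = 46938/(-2601) = 46938*(-1/2601) = -15646/867 ≈ -18.046)
a - z(g, h) = -15646/867 - 44*41/8 = -15646/867 - 1*451/2 = -15646/867 - 451/2 = -422309/1734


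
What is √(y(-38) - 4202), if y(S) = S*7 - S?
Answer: I*√4430 ≈ 66.558*I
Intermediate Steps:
y(S) = 6*S (y(S) = 7*S - S = 6*S)
√(y(-38) - 4202) = √(6*(-38) - 4202) = √(-228 - 4202) = √(-4430) = I*√4430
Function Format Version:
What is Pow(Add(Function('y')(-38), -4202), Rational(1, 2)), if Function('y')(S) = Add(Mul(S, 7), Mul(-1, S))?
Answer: Mul(I, Pow(4430, Rational(1, 2))) ≈ Mul(66.558, I)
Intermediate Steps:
Function('y')(S) = Mul(6, S) (Function('y')(S) = Add(Mul(7, S), Mul(-1, S)) = Mul(6, S))
Pow(Add(Function('y')(-38), -4202), Rational(1, 2)) = Pow(Add(Mul(6, -38), -4202), Rational(1, 2)) = Pow(Add(-228, -4202), Rational(1, 2)) = Pow(-4430, Rational(1, 2)) = Mul(I, Pow(4430, Rational(1, 2)))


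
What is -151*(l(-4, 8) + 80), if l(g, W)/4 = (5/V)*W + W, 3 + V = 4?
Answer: -41072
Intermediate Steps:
V = 1 (V = -3 + 4 = 1)
l(g, W) = 24*W (l(g, W) = 4*((5/1)*W + W) = 4*((5*1)*W + W) = 4*(5*W + W) = 4*(6*W) = 24*W)
-151*(l(-4, 8) + 80) = -151*(24*8 + 80) = -151*(192 + 80) = -151*272 = -41072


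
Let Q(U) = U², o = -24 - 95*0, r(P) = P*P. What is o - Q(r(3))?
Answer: -105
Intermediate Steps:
r(P) = P²
o = -24 (o = -24 + 0 = -24)
o - Q(r(3)) = -24 - (3²)² = -24 - 1*9² = -24 - 1*81 = -24 - 81 = -105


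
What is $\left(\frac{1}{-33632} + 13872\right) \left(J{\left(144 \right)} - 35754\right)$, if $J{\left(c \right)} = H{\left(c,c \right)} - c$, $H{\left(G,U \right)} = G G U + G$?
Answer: $\frac{688204729381845}{16816} \approx 4.0926 \cdot 10^{10}$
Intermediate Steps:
$H{\left(G,U \right)} = G + U G^{2}$ ($H{\left(G,U \right)} = G^{2} U + G = U G^{2} + G = G + U G^{2}$)
$J{\left(c \right)} = - c + c \left(1 + c^{2}\right)$ ($J{\left(c \right)} = c \left(1 + c c\right) - c = c \left(1 + c^{2}\right) - c = - c + c \left(1 + c^{2}\right)$)
$\left(\frac{1}{-33632} + 13872\right) \left(J{\left(144 \right)} - 35754\right) = \left(\frac{1}{-33632} + 13872\right) \left(144^{3} - 35754\right) = \left(- \frac{1}{33632} + 13872\right) \left(2985984 - 35754\right) = \frac{466543103}{33632} \cdot 2950230 = \frac{688204729381845}{16816}$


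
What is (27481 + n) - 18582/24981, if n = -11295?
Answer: 134774628/8327 ≈ 16185.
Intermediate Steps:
(27481 + n) - 18582/24981 = (27481 - 11295) - 18582/24981 = 16186 - 18582*1/24981 = 16186 - 6194/8327 = 134774628/8327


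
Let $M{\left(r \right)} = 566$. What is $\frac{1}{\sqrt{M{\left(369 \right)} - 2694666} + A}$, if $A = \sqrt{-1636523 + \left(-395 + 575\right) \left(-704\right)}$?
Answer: $- \frac{i}{\sqrt{1763243} + 10 \sqrt{26941}} \approx - 0.00033679 i$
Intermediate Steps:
$A = i \sqrt{1763243}$ ($A = \sqrt{-1636523 + 180 \left(-704\right)} = \sqrt{-1636523 - 126720} = \sqrt{-1763243} = i \sqrt{1763243} \approx 1327.9 i$)
$\frac{1}{\sqrt{M{\left(369 \right)} - 2694666} + A} = \frac{1}{\sqrt{566 - 2694666} + i \sqrt{1763243}} = \frac{1}{\sqrt{-2694100} + i \sqrt{1763243}} = \frac{1}{10 i \sqrt{26941} + i \sqrt{1763243}} = \frac{1}{i \sqrt{1763243} + 10 i \sqrt{26941}}$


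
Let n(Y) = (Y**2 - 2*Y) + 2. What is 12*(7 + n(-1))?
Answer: 144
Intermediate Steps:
n(Y) = 2 + Y**2 - 2*Y
12*(7 + n(-1)) = 12*(7 + (2 + (-1)**2 - 2*(-1))) = 12*(7 + (2 + 1 + 2)) = 12*(7 + 5) = 12*12 = 144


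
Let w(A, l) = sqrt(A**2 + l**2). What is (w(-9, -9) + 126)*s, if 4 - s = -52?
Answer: 7056 + 504*sqrt(2) ≈ 7768.8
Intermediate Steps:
s = 56 (s = 4 - 1*(-52) = 4 + 52 = 56)
(w(-9, -9) + 126)*s = (sqrt((-9)**2 + (-9)**2) + 126)*56 = (sqrt(81 + 81) + 126)*56 = (sqrt(162) + 126)*56 = (9*sqrt(2) + 126)*56 = (126 + 9*sqrt(2))*56 = 7056 + 504*sqrt(2)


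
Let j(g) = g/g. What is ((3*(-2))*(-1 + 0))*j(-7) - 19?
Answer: -13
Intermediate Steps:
j(g) = 1
((3*(-2))*(-1 + 0))*j(-7) - 19 = ((3*(-2))*(-1 + 0))*1 - 19 = -6*(-1)*1 - 19 = 6*1 - 19 = 6 - 19 = -13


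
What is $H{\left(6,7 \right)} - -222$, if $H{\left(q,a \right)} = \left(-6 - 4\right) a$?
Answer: $152$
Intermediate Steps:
$H{\left(q,a \right)} = - 10 a$ ($H{\left(q,a \right)} = \left(-6 - 4\right) a = - 10 a$)
$H{\left(6,7 \right)} - -222 = \left(-10\right) 7 - -222 = -70 + 222 = 152$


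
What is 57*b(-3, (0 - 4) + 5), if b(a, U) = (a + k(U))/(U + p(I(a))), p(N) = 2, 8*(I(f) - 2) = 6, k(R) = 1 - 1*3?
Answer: -95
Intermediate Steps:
k(R) = -2 (k(R) = 1 - 3 = -2)
I(f) = 11/4 (I(f) = 2 + (⅛)*6 = 2 + ¾ = 11/4)
b(a, U) = (-2 + a)/(2 + U) (b(a, U) = (a - 2)/(U + 2) = (-2 + a)/(2 + U))
57*b(-3, (0 - 4) + 5) = 57*((-2 - 3)/(2 + ((0 - 4) + 5))) = 57*(-5/(2 + (-4 + 5))) = 57*(-5/(2 + 1)) = 57*(-5/3) = -95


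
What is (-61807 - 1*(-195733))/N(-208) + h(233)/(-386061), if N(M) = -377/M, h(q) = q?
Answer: 827257681019/11195769 ≈ 73890.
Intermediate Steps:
(-61807 - 1*(-195733))/N(-208) + h(233)/(-386061) = (-61807 - 1*(-195733))/((-377/(-208))) + 233/(-386061) = (-61807 + 195733)/((-377*(-1/208))) + 233*(-1/386061) = 133926/(29/16) - 233/386061 = 133926*(16/29) - 233/386061 = 2142816/29 - 233/386061 = 827257681019/11195769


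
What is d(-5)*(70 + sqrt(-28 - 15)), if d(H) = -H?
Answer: 350 + 5*I*sqrt(43) ≈ 350.0 + 32.787*I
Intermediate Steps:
d(-5)*(70 + sqrt(-28 - 15)) = (-1*(-5))*(70 + sqrt(-28 - 15)) = 5*(70 + sqrt(-43)) = 5*(70 + I*sqrt(43)) = 350 + 5*I*sqrt(43)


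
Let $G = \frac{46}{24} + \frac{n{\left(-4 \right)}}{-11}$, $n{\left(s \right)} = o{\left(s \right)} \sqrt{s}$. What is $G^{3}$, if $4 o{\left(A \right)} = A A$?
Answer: $\frac{836303}{209088} - \frac{60937 i}{7986} \approx 3.9998 - 7.6305 i$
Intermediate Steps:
$o{\left(A \right)} = \frac{A^{2}}{4}$ ($o{\left(A \right)} = \frac{A A}{4} = \frac{A^{2}}{4}$)
$n{\left(s \right)} = \frac{s^{\frac{5}{2}}}{4}$ ($n{\left(s \right)} = \frac{s^{2}}{4} \sqrt{s} = \frac{s^{\frac{5}{2}}}{4}$)
$G = \frac{23}{12} - \frac{8 i}{11}$ ($G = \frac{46}{24} + \frac{\frac{1}{4} \left(-4\right)^{\frac{5}{2}}}{-11} = 46 \cdot \frac{1}{24} + \frac{32 i}{4} \left(- \frac{1}{11}\right) = \frac{23}{12} + 8 i \left(- \frac{1}{11}\right) = \frac{23}{12} - \frac{8 i}{11} \approx 1.9167 - 0.72727 i$)
$G^{3} = \left(\frac{23}{12} - \frac{8 i}{11}\right)^{3}$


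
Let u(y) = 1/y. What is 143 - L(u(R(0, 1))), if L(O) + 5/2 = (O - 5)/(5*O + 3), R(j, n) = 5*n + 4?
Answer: 1175/8 ≈ 146.88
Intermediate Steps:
R(j, n) = 4 + 5*n
L(O) = -5/2 + (-5 + O)/(3 + 5*O) (L(O) = -5/2 + (O - 5)/(5*O + 3) = -5/2 + (-5 + O)/(3 + 5*O))
143 - L(u(R(0, 1))) = 143 - (-25 - 23/(4 + 5*1))/(2*(3 + 5/(4 + 5*1))) = 143 - (-25 - 23/(4 + 5))/(2*(3 + 5/(4 + 5))) = 143 - (-25 - 23/9)/(2*(3 + 5/9)) = 143 - (-248)/(2*32/9*9) = 143 - 9*(-248)/(2*32*9) = 143 - 1*(-31/8) = 143 + 31/8 = 1175/8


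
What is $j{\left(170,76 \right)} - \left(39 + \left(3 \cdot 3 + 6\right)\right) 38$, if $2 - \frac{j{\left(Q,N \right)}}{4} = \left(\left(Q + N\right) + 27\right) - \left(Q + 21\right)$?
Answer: $-2372$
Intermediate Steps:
$j{\left(Q,N \right)} = -16 - 4 N$ ($j{\left(Q,N \right)} = 8 - 4 \left(\left(\left(Q + N\right) + 27\right) - \left(Q + 21\right)\right) = 8 - 4 \left(\left(\left(N + Q\right) + 27\right) - \left(21 + Q\right)\right) = 8 - 4 \left(\left(27 + N + Q\right) - \left(21 + Q\right)\right) = 8 - 4 \left(6 + N\right) = 8 - \left(24 + 4 N\right) = -16 - 4 N$)
$j{\left(170,76 \right)} - \left(39 + \left(3 \cdot 3 + 6\right)\right) 38 = \left(-16 - 304\right) - \left(39 + \left(3 \cdot 3 + 6\right)\right) 38 = \left(-16 - 304\right) - \left(39 + \left(9 + 6\right)\right) 38 = -320 - \left(39 + 15\right) 38 = -320 - 54 \cdot 38 = -320 - 2052 = -2372$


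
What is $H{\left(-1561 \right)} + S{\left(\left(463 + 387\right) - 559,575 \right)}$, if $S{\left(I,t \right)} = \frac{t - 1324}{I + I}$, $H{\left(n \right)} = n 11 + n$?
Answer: $- \frac{10902773}{582} \approx -18733.0$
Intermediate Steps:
$H{\left(n \right)} = 12 n$ ($H{\left(n \right)} = 11 n + n = 12 n$)
$S{\left(I,t \right)} = \frac{-1324 + t}{2 I}$
$H{\left(-1561 \right)} + S{\left(\left(463 + 387\right) - 559,575 \right)} = 12 \left(-1561\right) + \frac{-1324 + 575}{2 \left(\left(463 + 387\right) - 559\right)} = -18732 + \frac{1}{2} \frac{1}{850 - 559} \left(-749\right) = -18732 + \frac{1}{2} \cdot \frac{1}{291} \left(-749\right) = -18732 - \frac{749}{582} = - \frac{10902773}{582}$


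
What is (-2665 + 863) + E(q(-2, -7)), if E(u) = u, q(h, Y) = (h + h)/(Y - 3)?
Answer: -9008/5 ≈ -1801.6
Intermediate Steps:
q(h, Y) = 2*h/(-3 + Y) (q(h, Y) = (2*h)/(-3 + Y) = 2*h/(-3 + Y))
(-2665 + 863) + E(q(-2, -7)) = (-2665 + 863) + 2*(-2)/(-3 - 7) = -1802 + 2*(-2)/(-10) = -1802 + 2*(-2)*(-⅒) = -1802 + ⅖ = -9008/5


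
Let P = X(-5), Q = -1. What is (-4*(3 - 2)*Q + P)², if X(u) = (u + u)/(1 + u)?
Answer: 169/4 ≈ 42.250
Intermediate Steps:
X(u) = 2*u/(1 + u) (X(u) = (2*u)/(1 + u) = 2*u/(1 + u))
P = 5/2 (P = 2*(-5)/(1 - 5) = 2*(-5)/(-4) = 2*(-5)*(-¼) = 5/2 ≈ 2.5000)
(-4*(3 - 2)*Q + P)² = (-4*(3 - 2)*(-1) + 5/2)² = (-4*(-1) + 5/2)² = (4 + 5/2)² = (13/2)² = 169/4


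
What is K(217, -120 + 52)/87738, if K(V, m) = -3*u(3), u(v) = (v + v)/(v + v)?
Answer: -1/29246 ≈ -3.4193e-5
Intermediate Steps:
u(v) = 1 (u(v) = (2*v)/((2*v)) = (2*v)*(1/(2*v)) = 1)
K(V, m) = -3 (K(V, m) = -3*1 = -3)
K(217, -120 + 52)/87738 = -3/87738 = -3*1/87738 = -1/29246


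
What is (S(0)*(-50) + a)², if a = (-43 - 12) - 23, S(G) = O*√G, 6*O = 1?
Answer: 6084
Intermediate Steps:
O = ⅙ (O = (⅙)*1 = ⅙ ≈ 0.16667)
S(G) = √G/6
a = -78 (a = -55 - 23 = -78)
(S(0)*(-50) + a)² = ((√0/6)*(-50) - 78)² = (((⅙)*0)*(-50) - 78)² = (0*(-50) - 78)² = (0 - 78)² = (-78)² = 6084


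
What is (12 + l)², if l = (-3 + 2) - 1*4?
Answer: 49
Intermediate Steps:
l = -5 (l = -1 - 4 = -5)
(12 + l)² = (12 - 5)² = 7² = 49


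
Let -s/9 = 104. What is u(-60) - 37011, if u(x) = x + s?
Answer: -38007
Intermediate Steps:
s = -936 (s = -9*104 = -936)
u(x) = -936 + x (u(x) = x - 936 = -936 + x)
u(-60) - 37011 = (-936 - 60) - 37011 = -996 - 37011 = -38007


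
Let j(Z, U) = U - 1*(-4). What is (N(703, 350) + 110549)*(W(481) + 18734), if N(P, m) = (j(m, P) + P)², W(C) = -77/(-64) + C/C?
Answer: 2516525692933/64 ≈ 3.9321e+10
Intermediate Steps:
W(C) = 141/64 (W(C) = -77*(-1/64) + 1 = 77/64 + 1 = 141/64)
j(Z, U) = 4 + U (j(Z, U) = U + 4 = 4 + U)
N(P, m) = (4 + 2*P)² (N(P, m) = ((4 + P) + P)² = (4 + 2*P)²)
(N(703, 350) + 110549)*(W(481) + 18734) = (4*(2 + 703)² + 110549)*(141/64 + 18734) = (4*705² + 110549)*(1199117/64) = (4*497025 + 110549)*(1199117/64) = (1988100 + 110549)*(1199117/64) = 2098649*(1199117/64) = 2516525692933/64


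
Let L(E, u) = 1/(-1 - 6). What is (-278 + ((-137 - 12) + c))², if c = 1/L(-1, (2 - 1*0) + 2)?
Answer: 188356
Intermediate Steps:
L(E, u) = -⅐ (L(E, u) = 1/(-7) = -⅐)
c = -7 (c = 1/(-⅐) = -7)
(-278 + ((-137 - 12) + c))² = (-278 + ((-137 - 12) - 7))² = (-278 + (-149 - 7))² = (-278 - 156)² = (-434)² = 188356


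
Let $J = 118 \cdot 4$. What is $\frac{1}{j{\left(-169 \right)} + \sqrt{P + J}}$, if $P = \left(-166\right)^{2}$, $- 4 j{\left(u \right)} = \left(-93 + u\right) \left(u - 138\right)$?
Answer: $- \frac{80434}{1617294977} - \frac{56 \sqrt{143}}{1617294977} \approx -5.0148 \cdot 10^{-5}$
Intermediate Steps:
$j{\left(u \right)} = - \frac{\left(-138 + u\right) \left(-93 + u\right)}{4}$ ($j{\left(u \right)} = - \frac{\left(-93 + u\right) \left(u - 138\right)}{4} = - \frac{\left(-93 + u\right) \left(-138 + u\right)}{4} = - \frac{\left(-138 + u\right) \left(-93 + u\right)}{4}$)
$J = 472$
$P = 27556$
$\frac{1}{j{\left(-169 \right)} + \sqrt{P + J}} = \frac{1}{\left(- \frac{6417}{2} - \frac{\left(-169\right)^{2}}{4} + \frac{231}{4} \left(-169\right)\right) + \sqrt{27556 + 472}} = \frac{1}{\left(- \frac{6417}{2} - \frac{28561}{4} - \frac{39039}{4}\right) + \sqrt{28028}} = \frac{1}{\left(- \frac{6417}{2} - \frac{28561}{4} - \frac{39039}{4}\right) + 14 \sqrt{143}} = \frac{1}{- \frac{40217}{2} + 14 \sqrt{143}}$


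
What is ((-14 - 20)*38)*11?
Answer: -14212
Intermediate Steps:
((-14 - 20)*38)*11 = -34*38*11 = -1292*11 = -14212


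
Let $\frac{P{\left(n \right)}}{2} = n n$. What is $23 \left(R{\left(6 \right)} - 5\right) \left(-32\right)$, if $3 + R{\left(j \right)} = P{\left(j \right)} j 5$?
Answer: $-1583872$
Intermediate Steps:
$P{\left(n \right)} = 2 n^{2}$ ($P{\left(n \right)} = 2 n n = 2 n^{2}$)
$R{\left(j \right)} = -3 + 10 j^{3}$ ($R{\left(j \right)} = -3 + 2 j^{2} j 5 = -3 + 2 j^{3} \cdot 5 = -3 + 10 j^{3}$)
$23 \left(R{\left(6 \right)} - 5\right) \left(-32\right) = 23 \left(\left(-3 + 10 \cdot 6^{3}\right) - 5\right) \left(-32\right) = 23 \left(\left(-3 + 10 \cdot 216\right) - 5\right) \left(-32\right) = 23 \left(\left(-3 + 2160\right) - 5\right) \left(-32\right) = 23 \left(2157 - 5\right) \left(-32\right) = 23 \cdot 2152 \left(-32\right) = 49496 \left(-32\right) = -1583872$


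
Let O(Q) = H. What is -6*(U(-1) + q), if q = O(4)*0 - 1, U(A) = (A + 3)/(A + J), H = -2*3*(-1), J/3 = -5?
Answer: 27/4 ≈ 6.7500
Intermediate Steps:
J = -15 (J = 3*(-5) = -15)
H = 6 (H = -6*(-1) = 6)
O(Q) = 6
U(A) = (3 + A)/(-15 + A) (U(A) = (A + 3)/(A - 15) = (3 + A)/(-15 + A))
q = -1 (q = 6*0 - 1 = 0 - 1 = -1)
-6*(U(-1) + q) = -6*((3 - 1)/(-15 - 1) - 1) = -6*(2/(-16) - 1) = -6*(-1/16*2 - 1) = -6*(-1/8 - 1) = -6*(-9/8) = 27/4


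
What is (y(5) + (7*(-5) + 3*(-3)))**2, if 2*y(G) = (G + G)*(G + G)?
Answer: 36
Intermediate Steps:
y(G) = 2*G**2 (y(G) = ((G + G)*(G + G))/2 = ((2*G)*(2*G))/2 = (4*G**2)/2 = 2*G**2)
(y(5) + (7*(-5) + 3*(-3)))**2 = (2*5**2 + (7*(-5) + 3*(-3)))**2 = (2*25 + (-35 - 9))**2 = (50 - 44)**2 = 6**2 = 36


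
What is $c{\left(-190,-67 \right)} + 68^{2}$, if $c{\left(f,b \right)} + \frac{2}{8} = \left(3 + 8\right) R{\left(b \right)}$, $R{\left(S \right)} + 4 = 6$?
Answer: $\frac{18583}{4} \approx 4645.8$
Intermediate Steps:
$R{\left(S \right)} = 2$ ($R{\left(S \right)} = -4 + 6 = 2$)
$c{\left(f,b \right)} = \frac{87}{4}$ ($c{\left(f,b \right)} = - \frac{1}{4} + \left(3 + 8\right) 2 = - \frac{1}{4} + 11 \cdot 2 = - \frac{1}{4} + 22 = \frac{87}{4}$)
$c{\left(-190,-67 \right)} + 68^{2} = \frac{87}{4} + 68^{2} = \frac{87}{4} + 4624 = \frac{18583}{4}$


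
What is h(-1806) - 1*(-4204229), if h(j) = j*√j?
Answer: 4204229 - 1806*I*√1806 ≈ 4.2042e+6 - 76750.0*I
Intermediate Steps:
h(j) = j^(3/2)
h(-1806) - 1*(-4204229) = (-1806)^(3/2) - 1*(-4204229) = -1806*I*√1806 + 4204229 = 4204229 - 1806*I*√1806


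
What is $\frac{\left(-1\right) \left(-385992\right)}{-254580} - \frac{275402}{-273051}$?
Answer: $- \frac{2940305036}{5792776965} \approx -0.50758$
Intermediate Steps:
$\frac{\left(-1\right) \left(-385992\right)}{-254580} - \frac{275402}{-273051} = 385992 \left(- \frac{1}{254580}\right) - - \frac{275402}{273051} = - \frac{32166}{21215} + \frac{275402}{273051} = - \frac{2940305036}{5792776965}$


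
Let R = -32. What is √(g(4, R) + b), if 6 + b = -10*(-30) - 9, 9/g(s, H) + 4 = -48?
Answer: √192543/26 ≈ 16.877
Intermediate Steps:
g(s, H) = -9/52 (g(s, H) = 9/(-4 - 48) = 9/(-52) = 9*(-1/52) = -9/52)
b = 285 (b = -6 + (-10*(-30) - 9) = -6 + (300 - 9) = -6 + 291 = 285)
√(g(4, R) + b) = √(-9/52 + 285) = √(14811/52) = √192543/26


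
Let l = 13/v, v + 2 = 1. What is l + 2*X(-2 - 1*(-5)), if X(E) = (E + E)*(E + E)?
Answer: 59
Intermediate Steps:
v = -1 (v = -2 + 1 = -1)
X(E) = 4*E² (X(E) = (2*E)*(2*E) = 4*E²)
l = -13 (l = 13/(-1) = 13*(-1) = -13)
l + 2*X(-2 - 1*(-5)) = -13 + 2*(4*(-2 - 1*(-5))²) = -13 + 2*(4*(-2 + 5)²) = -13 + 2*(4*3²) = -13 + 2*(4*9) = -13 + 2*36 = -13 + 72 = 59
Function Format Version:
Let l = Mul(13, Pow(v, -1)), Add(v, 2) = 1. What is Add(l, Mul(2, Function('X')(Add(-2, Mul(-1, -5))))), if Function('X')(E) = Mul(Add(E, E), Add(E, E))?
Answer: 59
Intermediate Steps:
v = -1 (v = Add(-2, 1) = -1)
Function('X')(E) = Mul(4, Pow(E, 2)) (Function('X')(E) = Mul(Mul(2, E), Mul(2, E)) = Mul(4, Pow(E, 2)))
l = -13 (l = Mul(13, Pow(-1, -1)) = Mul(13, -1) = -13)
Add(l, Mul(2, Function('X')(Add(-2, Mul(-1, -5))))) = Add(-13, Mul(2, Mul(4, Pow(Add(-2, Mul(-1, -5)), 2)))) = Add(-13, Mul(2, Mul(4, Pow(Add(-2, 5), 2)))) = Add(-13, Mul(2, Mul(4, Pow(3, 2)))) = Add(-13, Mul(2, Mul(4, 9))) = Add(-13, Mul(2, 36)) = Add(-13, 72) = 59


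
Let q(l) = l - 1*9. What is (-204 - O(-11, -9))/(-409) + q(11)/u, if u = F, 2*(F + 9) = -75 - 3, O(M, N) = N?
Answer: 4271/9816 ≈ 0.43511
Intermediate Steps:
q(l) = -9 + l (q(l) = l - 9 = -9 + l)
F = -48 (F = -9 + (-75 - 3)/2 = -9 + (½)*(-78) = -9 - 39 = -48)
u = -48
(-204 - O(-11, -9))/(-409) + q(11)/u = (-204 - 1*(-9))/(-409) + (-9 + 11)/(-48) = (-204 + 9)*(-1/409) + 2*(-1/48) = -195*(-1/409) - 1/24 = 195/409 - 1/24 = 4271/9816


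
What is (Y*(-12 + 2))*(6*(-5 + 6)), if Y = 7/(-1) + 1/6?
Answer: 410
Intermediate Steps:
Y = -41/6 (Y = 7*(-1) + 1*(1/6) = -7 + 1/6 = -41/6 ≈ -6.8333)
(Y*(-12 + 2))*(6*(-5 + 6)) = (-41*(-12 + 2)/6)*(6*(-5 + 6)) = (-41/6*(-10))*(6*1) = (205/3)*6 = 410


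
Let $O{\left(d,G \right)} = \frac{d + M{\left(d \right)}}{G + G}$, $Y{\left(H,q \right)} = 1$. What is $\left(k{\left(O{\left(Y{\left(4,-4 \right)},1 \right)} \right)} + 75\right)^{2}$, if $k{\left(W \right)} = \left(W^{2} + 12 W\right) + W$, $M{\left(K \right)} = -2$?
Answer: $\frac{75625}{16} \approx 4726.6$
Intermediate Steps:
$O{\left(d,G \right)} = \frac{-2 + d}{2 G}$ ($O{\left(d,G \right)} = \frac{d - 2}{G + G} = \frac{-2 + d}{2 G}$)
$k{\left(W \right)} = W^{2} + 13 W$
$\left(k{\left(O{\left(Y{\left(4,-4 \right)},1 \right)} \right)} + 75\right)^{2} = \left(\frac{-2 + 1}{2 \cdot 1} \left(13 + \frac{-2 + 1}{2 \cdot 1}\right) + 75\right)^{2} = \left(\frac{1}{2} \cdot 1 \left(-1\right) \left(13 + \frac{1}{2} \cdot 1 \left(-1\right)\right) + 75\right)^{2} = \left(- \frac{13 - \frac{1}{2}}{2} + 75\right)^{2} = \left(\left(- \frac{1}{2}\right) \frac{25}{2} + 75\right)^{2} = \left(- \frac{25}{4} + 75\right)^{2} = \left(\frac{275}{4}\right)^{2} = \frac{75625}{16}$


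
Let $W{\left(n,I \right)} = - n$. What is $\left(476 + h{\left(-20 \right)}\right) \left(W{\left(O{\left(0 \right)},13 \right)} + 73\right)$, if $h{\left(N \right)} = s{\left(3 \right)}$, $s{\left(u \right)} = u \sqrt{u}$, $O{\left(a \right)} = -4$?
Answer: $36652 + 231 \sqrt{3} \approx 37052.0$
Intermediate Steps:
$s{\left(u \right)} = u^{\frac{3}{2}}$
$h{\left(N \right)} = 3 \sqrt{3}$ ($h{\left(N \right)} = 3^{\frac{3}{2}} = 3 \sqrt{3}$)
$\left(476 + h{\left(-20 \right)}\right) \left(W{\left(O{\left(0 \right)},13 \right)} + 73\right) = \left(476 + 3 \sqrt{3}\right) \left(\left(-1\right) \left(-4\right) + 73\right) = \left(476 + 3 \sqrt{3}\right) \left(4 + 73\right) = \left(476 + 3 \sqrt{3}\right) 77 = 36652 + 231 \sqrt{3}$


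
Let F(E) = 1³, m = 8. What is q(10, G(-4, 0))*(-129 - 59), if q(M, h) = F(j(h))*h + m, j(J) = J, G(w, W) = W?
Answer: -1504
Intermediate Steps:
F(E) = 1
q(M, h) = 8 + h (q(M, h) = 1*h + 8 = h + 8 = 8 + h)
q(10, G(-4, 0))*(-129 - 59) = (8 + 0)*(-129 - 59) = 8*(-188) = -1504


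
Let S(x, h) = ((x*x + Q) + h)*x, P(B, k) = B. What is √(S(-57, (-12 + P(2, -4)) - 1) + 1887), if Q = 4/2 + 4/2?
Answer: 3*I*√20323 ≈ 427.68*I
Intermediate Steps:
Q = 4 (Q = 4*(½) + 4*(½) = 2 + 2 = 4)
S(x, h) = x*(4 + h + x²) (S(x, h) = ((x*x + 4) + h)*x = ((x² + 4) + h)*x = ((4 + x²) + h)*x = (4 + h + x²)*x = x*(4 + h + x²))
√(S(-57, (-12 + P(2, -4)) - 1) + 1887) = √(-57*(4 + ((-12 + 2) - 1) + (-57)²) + 1887) = √(-57*(4 + (-10 - 1) + 3249) + 1887) = √(-57*(4 - 11 + 3249) + 1887) = √(-57*3242 + 1887) = √(-184794 + 1887) = √(-182907) = 3*I*√20323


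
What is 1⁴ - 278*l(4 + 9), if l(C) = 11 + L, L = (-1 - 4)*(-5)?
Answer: -10007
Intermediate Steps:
L = 25 (L = -5*(-5) = 25)
l(C) = 36 (l(C) = 11 + 25 = 36)
1⁴ - 278*l(4 + 9) = 1⁴ - 278*36 = 1 - 10008 = -10007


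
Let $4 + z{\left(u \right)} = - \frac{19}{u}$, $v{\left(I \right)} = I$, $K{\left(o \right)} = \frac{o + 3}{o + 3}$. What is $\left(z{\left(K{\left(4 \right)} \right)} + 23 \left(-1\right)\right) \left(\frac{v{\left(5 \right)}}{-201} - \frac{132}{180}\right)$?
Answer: $\frac{11684}{335} \approx 34.878$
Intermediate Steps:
$K{\left(o \right)} = 1$ ($K{\left(o \right)} = \frac{3 + o}{3 + o} = 1$)
$z{\left(u \right)} = -4 - \frac{19}{u}$
$\left(z{\left(K{\left(4 \right)} \right)} + 23 \left(-1\right)\right) \left(\frac{v{\left(5 \right)}}{-201} - \frac{132}{180}\right) = \left(\left(-4 - \frac{19}{1}\right) + 23 \left(-1\right)\right) \left(\frac{5}{-201} - \frac{132}{180}\right) = \left(\left(-4 - 19\right) - 23\right) \left(5 \left(- \frac{1}{201}\right) - \frac{11}{15}\right) = \left(\left(-4 - 19\right) - 23\right) \left(- \frac{5}{201} - \frac{11}{15}\right) = \left(-23 - 23\right) \left(- \frac{254}{335}\right) = \left(-46\right) \left(- \frac{254}{335}\right) = \frac{11684}{335}$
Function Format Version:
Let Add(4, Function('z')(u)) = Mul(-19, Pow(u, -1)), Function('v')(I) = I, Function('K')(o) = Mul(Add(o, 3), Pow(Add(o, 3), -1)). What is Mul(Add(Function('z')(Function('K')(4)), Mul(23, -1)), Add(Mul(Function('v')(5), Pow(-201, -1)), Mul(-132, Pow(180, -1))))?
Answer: Rational(11684, 335) ≈ 34.878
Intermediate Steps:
Function('K')(o) = 1 (Function('K')(o) = Mul(Add(3, o), Pow(Add(3, o), -1)) = 1)
Function('z')(u) = Add(-4, Mul(-19, Pow(u, -1)))
Mul(Add(Function('z')(Function('K')(4)), Mul(23, -1)), Add(Mul(Function('v')(5), Pow(-201, -1)), Mul(-132, Pow(180, -1)))) = Mul(Add(Add(-4, Mul(-19, Pow(1, -1))), Mul(23, -1)), Add(Mul(5, Pow(-201, -1)), Mul(-132, Pow(180, -1)))) = Mul(Add(Add(-4, Mul(-19, 1)), -23), Add(Mul(5, Rational(-1, 201)), Mul(-132, Rational(1, 180)))) = Mul(Add(Add(-4, -19), -23), Add(Rational(-5, 201), Rational(-11, 15))) = Mul(Add(-23, -23), Rational(-254, 335)) = Mul(-46, Rational(-254, 335)) = Rational(11684, 335)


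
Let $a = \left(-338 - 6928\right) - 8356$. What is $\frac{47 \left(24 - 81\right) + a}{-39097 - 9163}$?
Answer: $\frac{18301}{48260} \approx 0.37922$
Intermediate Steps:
$a = -15622$ ($a = -7266 - 8356 = -15622$)
$\frac{47 \left(24 - 81\right) + a}{-39097 - 9163} = \frac{47 \left(24 - 81\right) - 15622}{-39097 - 9163} = \frac{47 \left(-57\right) - 15622}{-48260} = \left(-2679 - 15622\right) \left(- \frac{1}{48260}\right) = \left(-18301\right) \left(- \frac{1}{48260}\right) = \frac{18301}{48260}$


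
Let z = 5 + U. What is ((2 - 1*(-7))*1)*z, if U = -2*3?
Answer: -9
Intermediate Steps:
U = -6
z = -1 (z = 5 - 6 = -1)
((2 - 1*(-7))*1)*z = ((2 - 1*(-7))*1)*(-1) = ((2 + 7)*1)*(-1) = (9*1)*(-1) = 9*(-1) = -9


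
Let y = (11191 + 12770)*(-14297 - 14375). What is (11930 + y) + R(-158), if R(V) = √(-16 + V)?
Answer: -686997862 + I*√174 ≈ -6.87e+8 + 13.191*I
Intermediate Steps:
y = -687009792 (y = 23961*(-28672) = -687009792)
(11930 + y) + R(-158) = (11930 - 687009792) + √(-16 - 158) = -686997862 + √(-174) = -686997862 + I*√174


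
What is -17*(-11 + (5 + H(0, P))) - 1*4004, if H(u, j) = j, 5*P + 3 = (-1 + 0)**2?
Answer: -19476/5 ≈ -3895.2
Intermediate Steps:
P = -2/5 (P = -3/5 + (-1 + 0)**2/5 = -3/5 + (1/5)*(-1)**2 = -3/5 + (1/5)*1 = -3/5 + 1/5 = -2/5 ≈ -0.40000)
-17*(-11 + (5 + H(0, P))) - 1*4004 = -17*(-11 + (5 - 2/5)) - 1*4004 = -17*(-11 + 23/5) - 4004 = -17*(-32/5) - 4004 = 544/5 - 4004 = -19476/5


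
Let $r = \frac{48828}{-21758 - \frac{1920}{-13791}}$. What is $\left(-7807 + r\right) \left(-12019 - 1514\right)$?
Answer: $\frac{5285228699465247}{50010443} \approx 1.0568 \cdot 10^{8}$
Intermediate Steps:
$r = - \frac{112231158}{50010443}$ ($r = \frac{48828}{-21758 - - \frac{640}{4597}} = \frac{48828}{-21758 + \frac{640}{4597}} = \frac{48828}{- \frac{100020886}{4597}} = 48828 \left(- \frac{4597}{100020886}\right) = - \frac{112231158}{50010443} \approx -2.2442$)
$\left(-7807 + r\right) \left(-12019 - 1514\right) = \left(-7807 - \frac{112231158}{50010443}\right) \left(-12019 - 1514\right) = \left(- \frac{390543759659}{50010443}\right) \left(-13533\right) = \frac{5285228699465247}{50010443}$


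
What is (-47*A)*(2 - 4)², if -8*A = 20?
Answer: 470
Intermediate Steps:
A = -5/2 (A = -⅛*20 = -5/2 ≈ -2.5000)
(-47*A)*(2 - 4)² = (-47*(-5/2))*(2 - 4)² = (235/2)*(-2)² = (235/2)*4 = 470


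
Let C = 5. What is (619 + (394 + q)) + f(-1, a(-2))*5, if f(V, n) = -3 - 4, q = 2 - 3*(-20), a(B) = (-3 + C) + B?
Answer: 1040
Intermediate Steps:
a(B) = 2 + B (a(B) = (-3 + 5) + B = 2 + B)
q = 62 (q = 2 + 60 = 62)
f(V, n) = -7
(619 + (394 + q)) + f(-1, a(-2))*5 = (619 + (394 + 62)) - 7*5 = (619 + 456) - 35 = 1075 - 35 = 1040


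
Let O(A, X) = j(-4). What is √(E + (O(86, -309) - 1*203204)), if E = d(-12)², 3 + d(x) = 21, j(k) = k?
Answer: 2*I*√50721 ≈ 450.43*I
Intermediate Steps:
d(x) = 18 (d(x) = -3 + 21 = 18)
O(A, X) = -4
E = 324 (E = 18² = 324)
√(E + (O(86, -309) - 1*203204)) = √(324 + (-4 - 1*203204)) = √(324 + (-4 - 203204)) = √(324 - 203208) = √(-202884) = 2*I*√50721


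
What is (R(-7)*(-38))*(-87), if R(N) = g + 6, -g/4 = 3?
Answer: -19836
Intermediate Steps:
g = -12 (g = -4*3 = -12)
R(N) = -6 (R(N) = -12 + 6 = -6)
(R(-7)*(-38))*(-87) = -6*(-38)*(-87) = 228*(-87) = -19836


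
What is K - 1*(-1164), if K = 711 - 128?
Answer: 1747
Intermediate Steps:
K = 583
K - 1*(-1164) = 583 - 1*(-1164) = 583 + 1164 = 1747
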